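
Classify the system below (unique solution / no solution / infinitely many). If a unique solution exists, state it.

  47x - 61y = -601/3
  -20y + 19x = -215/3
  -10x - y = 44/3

Row-reduce the augmented matrix:
R1 ← R1 / (47).
R2 ← R2 − 19·R1.
R3 ← R3 + 10·R1.
R2 ← R2 / (219/47).
R1 ← R1 + 61/47·R2.
R3 ← R3 + 657/47·R2.
R3 reduces to 0 = 0, so the extra equation is consistent.
Reading off the reduced rows gives x = -5/3, y = 2.

x = -5/3, y = 2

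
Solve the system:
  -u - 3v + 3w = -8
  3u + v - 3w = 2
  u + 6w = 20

u = 2, v = 5, w = 3

Row-reduce the augmented matrix:
R1 ← R1 / (-1).
R2 ← R2 − 3·R1.
R3 ← R3 − 1·R1.
R2 ← R2 / (-8).
R1 ← R1 − 3·R2.
R3 ← R3 + 3·R2.
R3 ← R3 / (27/4).
R1 ← R1 + 3/4·R3.
R2 ← R2 + 3/4·R3.
Reading off the reduced rows gives u = 2, v = 5, w = 3.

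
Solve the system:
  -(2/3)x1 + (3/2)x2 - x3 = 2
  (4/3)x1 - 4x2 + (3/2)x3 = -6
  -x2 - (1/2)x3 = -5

Row-reduce:
R1 ← R1 / (-2/3).
R2 ← R2 − 4/3·R1.
R2 ← R2 / (-1).
R1 ← R1 + 9/4·R2.
R3 ← R3 + 1·R2.
Row 3 reduces to 0 = -3, a contradiction. The system is inconsistent.

no solution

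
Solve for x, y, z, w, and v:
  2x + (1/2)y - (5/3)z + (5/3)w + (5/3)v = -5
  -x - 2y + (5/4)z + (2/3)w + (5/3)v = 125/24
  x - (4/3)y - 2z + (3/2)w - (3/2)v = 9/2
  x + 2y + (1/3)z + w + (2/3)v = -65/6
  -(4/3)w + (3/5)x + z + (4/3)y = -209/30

Row-reduce the augmented matrix:
R1 ← R1 / (2).
R2 ← R2 + 1·R1.
R3 ← R3 − 1·R1.
R4 ← R4 − 1·R1.
R5 ← R5 − 3/5·R1.
R2 ← R2 / (-7/4).
R1 ← R1 − 1/4·R2.
R3 ← R3 + 19/12·R2.
R4 ← R4 − 7/4·R2.
R5 ← R5 − 71/60·R2.
R3 ← R3 / (-389/252).
R1 ← R1 + 65/84·R3.
R2 ← R2 + 5/21·R3.
R4 ← R4 − 19/12·R3.
R5 ← R5 − 449/252·R3.
R4 ← R4 / (2237/2334).
R1 ← R1 − 3253/2334·R4.
R2 ← R2 + 292/389·R4.
R3 ← R3 − 174/389·R4.
R5 ← R5 + 18859/11670·R4.
R5 ← R5 / (-18179/2237).
R1 ← R1 − 46675/6711·R5.
R2 ← R2 + 5780/2237·R5.
R3 ← R3 − 9144/2237·R5.
R4 ← R4 + 5555/2237·R5.
Reading off the reduced rows gives x = -3, y = -3, z = -5/2, w = -1, v = 0.

x = -3, y = -3, z = -5/2, w = -1, v = 0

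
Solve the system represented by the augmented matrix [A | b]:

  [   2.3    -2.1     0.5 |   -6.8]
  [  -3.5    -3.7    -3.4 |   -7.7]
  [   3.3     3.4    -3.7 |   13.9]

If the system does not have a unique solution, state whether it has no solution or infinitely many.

x_1 = 0, x_2 = 3, x_3 = -1

Row-reduce the augmented matrix:
R1 ← R1 / (23/10).
R2 ← R2 + 7/2·R1.
R3 ← R3 − 33/10·R1.
R2 ← R2 / (-793/115).
R1 ← R1 + 21/23·R2.
R3 ← R3 − 295/46·R2.
R3 ← R3 / (-108987/15860).
R1 ← R1 − 899/1586·R3.
R2 ← R2 − 607/1586·R3.
Reading off the reduced rows gives x_1 = 0, x_2 = 3, x_3 = -1.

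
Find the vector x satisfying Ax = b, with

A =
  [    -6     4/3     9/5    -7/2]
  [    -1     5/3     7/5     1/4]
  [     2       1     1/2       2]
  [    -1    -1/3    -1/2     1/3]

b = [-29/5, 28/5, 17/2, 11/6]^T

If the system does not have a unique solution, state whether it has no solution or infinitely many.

Row-reduce:
R1 ← R1 / (-6).
R2 ← R2 + 1·R1.
R3 ← R3 − 2·R1.
R4 ← R4 + 1·R1.
R2 ← R2 / (13/9).
R1 ← R1 + 2/9·R2.
R3 ← R3 − 13/9·R2.
R4 ← R4 + 5/9·R2.
Swap R3 and R4.
R3 ← R3 / (-49/130).
R1 ← R1 + 17/130·R3.
R2 ← R2 − 99/130·R3.
Rank is 3 with 4 unknowns, leaving x_4 free.

infinitely many solutions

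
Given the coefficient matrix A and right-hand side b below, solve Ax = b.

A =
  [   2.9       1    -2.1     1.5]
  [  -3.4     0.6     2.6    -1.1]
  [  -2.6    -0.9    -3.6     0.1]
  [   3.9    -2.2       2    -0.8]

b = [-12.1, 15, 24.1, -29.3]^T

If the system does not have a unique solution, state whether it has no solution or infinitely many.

Row-reduce the augmented matrix:
R1 ← R1 / (29/10).
R2 ← R2 + 17/5·R1.
R3 ← R3 + 13/5·R1.
R4 ← R4 − 39/10·R1.
R2 ← R2 / (257/145).
R1 ← R1 − 10/29·R2.
R3 ← R3 + 1/290·R2.
R4 ← R4 + 514/145·R2.
R3 ← R3 / (-1409/257).
R1 ← R1 + 193/257·R3.
R2 ← R2 − 20/257·R3.
R4 ← R4 − 51/10·R3.
R4 ← R4 / (-43617/281800).
R1 ← R1 − 5383/28180·R4.
R2 ← R2 − 1105/2818·R4.
R3 ← R3 + 7433/28180·R4.
Reading off the reduced rows gives x_1 = -5, x_2 = 3, x_3 = -4, x_4 = -6.

x_1 = -5, x_2 = 3, x_3 = -4, x_4 = -6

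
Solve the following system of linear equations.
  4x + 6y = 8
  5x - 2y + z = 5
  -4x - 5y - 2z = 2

Row-reduce the augmented matrix:
R1 ← R1 / (4).
R2 ← R2 − 5·R1.
R3 ← R3 + 4·R1.
R2 ← R2 / (-19/2).
R1 ← R1 − 3/2·R2.
R3 ← R3 − 1·R2.
R3 ← R3 / (-36/19).
R1 ← R1 − 3/19·R3.
R2 ← R2 + 2/19·R3.
Reading off the reduced rows gives x = 2, y = 0, z = -5.

x = 2, y = 0, z = -5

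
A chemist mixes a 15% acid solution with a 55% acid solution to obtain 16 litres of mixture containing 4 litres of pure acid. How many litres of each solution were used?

litres of solution A: 12, litres of solution B: 4

Let a = litres of solution A, b = litres of solution B.
  a + b = 16
  (3/20)a + (11/20)b = 4
Row-reduce the augmented matrix:
R2 ← R2 − 3/20·R1.
R2 ← R2 / (2/5).
R1 ← R1 − 1·R2.
Reading off the reduced rows gives a = 12, b = 4.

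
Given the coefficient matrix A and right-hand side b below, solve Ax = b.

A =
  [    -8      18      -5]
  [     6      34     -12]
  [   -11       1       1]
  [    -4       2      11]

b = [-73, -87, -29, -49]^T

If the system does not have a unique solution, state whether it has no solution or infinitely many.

Row-reduce:
R1 ← R1 / (-8).
R2 ← R2 − 6·R1.
R3 ← R3 + 11·R1.
R4 ← R4 + 4·R1.
R2 ← R2 / (95/2).
R1 ← R1 + 9/4·R2.
R3 ← R3 + 95/4·R2.
R4 ← R4 + 7·R2.
Swap R3 and R4.
R3 ← R3 / (1062/95).
R1 ← R1 + 23/190·R3.
R2 ← R2 + 63/190·R3.
Row 4 reduces to 0 = 1/2, a contradiction. The system is inconsistent.

no solution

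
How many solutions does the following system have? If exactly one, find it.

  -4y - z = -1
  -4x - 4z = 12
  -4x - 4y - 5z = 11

infinitely many solutions

Row-reduce:
Swap R1 and R2.
R1 ← R1 / (-4).
R3 ← R3 + 4·R1.
R2 ← R2 / (-4).
R3 ← R3 + 4·R2.
Rank is 2 with 3 unknowns, leaving z free.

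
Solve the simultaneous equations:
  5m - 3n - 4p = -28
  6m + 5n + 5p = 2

infinitely many solutions

Row-reduce:
R1 ← R1 / (5).
R2 ← R2 − 6·R1.
R2 ← R2 / (43/5).
R1 ← R1 + 3/5·R2.
Rank is 2 with 3 unknowns, leaving p free.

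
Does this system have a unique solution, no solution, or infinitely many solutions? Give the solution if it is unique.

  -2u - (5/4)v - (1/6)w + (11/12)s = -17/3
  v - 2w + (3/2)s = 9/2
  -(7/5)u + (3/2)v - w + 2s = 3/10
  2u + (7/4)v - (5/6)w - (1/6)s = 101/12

Row-reduce:
R1 ← R1 / (-2).
R3 ← R3 + 7/5·R1.
R4 ← R4 − 2·R1.
R1 ← R1 − 5/8·R2.
R3 ← R3 − 19/8·R2.
R4 ← R4 − 1/2·R2.
R3 ← R3 / (58/15).
R1 ← R1 − 4/3·R3.
R2 ← R2 + 2·R3.
Row 4 reduces to 0 = 1/2, a contradiction. The system is inconsistent.

no solution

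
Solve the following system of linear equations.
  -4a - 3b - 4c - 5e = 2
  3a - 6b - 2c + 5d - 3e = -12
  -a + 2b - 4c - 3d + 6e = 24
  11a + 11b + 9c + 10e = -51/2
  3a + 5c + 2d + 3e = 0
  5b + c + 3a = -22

no solution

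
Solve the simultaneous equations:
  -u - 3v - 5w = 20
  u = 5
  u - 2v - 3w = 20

Row-reduce the augmented matrix:
R1 ← R1 / (-1).
R2 ← R2 − 1·R1.
R3 ← R3 − 1·R1.
R2 ← R2 / (-3).
R1 ← R1 − 3·R2.
R3 ← R3 + 5·R2.
R3 ← R3 / (1/3).
R2 ← R2 − 5/3·R3.
Reading off the reduced rows gives u = 5, v = 0, w = -5.

u = 5, v = 0, w = -5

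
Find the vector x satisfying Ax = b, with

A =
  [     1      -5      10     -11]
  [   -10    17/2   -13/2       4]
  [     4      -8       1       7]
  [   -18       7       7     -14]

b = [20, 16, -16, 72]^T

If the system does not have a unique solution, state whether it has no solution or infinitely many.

Row-reduce:
R2 ← R2 + 10·R1.
R3 ← R3 − 4·R1.
R4 ← R4 + 18·R1.
R2 ← R2 / (-83/2).
R1 ← R1 + 5·R2.
R3 ← R3 − 12·R2.
R4 ← R4 + 83·R2.
R3 ← R3 / (-993/83).
R1 ← R1 + 105/83·R3.
R2 ← R2 + 187/83·R3.
Rank is 3 with 4 unknowns, leaving x_4 free.

infinitely many solutions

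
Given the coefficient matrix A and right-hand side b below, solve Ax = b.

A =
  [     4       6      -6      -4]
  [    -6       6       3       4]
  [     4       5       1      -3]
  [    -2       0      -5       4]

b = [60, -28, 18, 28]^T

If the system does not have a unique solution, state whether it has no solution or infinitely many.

x_1 = 5, x_2 = 2, x_3 = -6, x_4 = 2

Row-reduce the augmented matrix:
R1 ← R1 / (4).
R2 ← R2 + 6·R1.
R3 ← R3 − 4·R1.
R4 ← R4 + 2·R1.
R2 ← R2 / (15).
R1 ← R1 − 3/2·R2.
R3 ← R3 + 1·R2.
R4 ← R4 − 3·R2.
R3 ← R3 / (33/5).
R1 ← R1 + 9/10·R3.
R2 ← R2 + 2/5·R3.
R4 ← R4 + 34/5·R3.
R4 ← R4 / (326/99).
R1 ← R1 + 15/22·R4.
R2 ← R2 + 8/99·R4.
R3 ← R3 − 13/99·R4.
Reading off the reduced rows gives x_1 = 5, x_2 = 2, x_3 = -6, x_4 = 2.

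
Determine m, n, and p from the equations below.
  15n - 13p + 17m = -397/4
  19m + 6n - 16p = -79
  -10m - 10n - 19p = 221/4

Row-reduce the augmented matrix:
R1 ← R1 / (17).
R2 ← R2 − 19·R1.
R3 ← R3 + 10·R1.
R2 ← R2 / (-183/17).
R1 ← R1 − 15/17·R2.
R3 ← R3 + 20/17·R2.
R3 ← R3 / (-4847/183).
R1 ← R1 + 54/61·R3.
R2 ← R2 − 25/183·R3.
Reading off the reduced rows gives m = -3, n = -3, p = 1/4.

m = -3, n = -3, p = 1/4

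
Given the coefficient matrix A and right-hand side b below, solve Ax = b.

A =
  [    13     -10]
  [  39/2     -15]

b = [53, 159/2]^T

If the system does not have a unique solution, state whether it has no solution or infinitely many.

Row-reduce:
R1 ← R1 / (13).
R2 ← R2 − 39/2·R1.
Rank is 1 with 2 unknowns, leaving x_2 free.

infinitely many solutions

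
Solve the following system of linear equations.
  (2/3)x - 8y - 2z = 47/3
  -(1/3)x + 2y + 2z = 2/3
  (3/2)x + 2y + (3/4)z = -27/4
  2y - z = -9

Row-reduce:
R1 ← R1 / (2/3).
R2 ← R2 + 1/3·R1.
R3 ← R3 − 3/2·R1.
R2 ← R2 / (-2).
R1 ← R1 + 12·R2.
R3 ← R3 − 20·R2.
R4 ← R4 − 2·R2.
R3 ← R3 / (61/4).
R1 ← R1 + 9·R3.
R2 ← R2 + 1/2·R3.
Row 4 reduces to 0 = -1/2, a contradiction. The system is inconsistent.

no solution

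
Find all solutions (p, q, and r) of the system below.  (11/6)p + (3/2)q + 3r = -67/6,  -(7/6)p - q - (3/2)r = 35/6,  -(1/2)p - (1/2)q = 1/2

infinitely many solutions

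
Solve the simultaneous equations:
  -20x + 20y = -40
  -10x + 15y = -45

x = -3, y = -5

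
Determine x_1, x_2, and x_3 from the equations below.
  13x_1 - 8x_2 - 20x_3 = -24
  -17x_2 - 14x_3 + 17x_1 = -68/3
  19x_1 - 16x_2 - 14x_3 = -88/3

Row-reduce the augmented matrix:
R1 ← R1 / (13).
R2 ← R2 − 17·R1.
R3 ← R3 − 19·R1.
R2 ← R2 / (-85/13).
R1 ← R1 + 8/13·R2.
R3 ← R3 + 56/13·R2.
R3 ← R3 / (614/85).
R1 ← R1 + 228/85·R3.
R2 ← R2 + 158/85·R3.
Reading off the reduced rows gives x_1 = -8/3, x_2 = -4/3, x_3 = 0.

x_1 = -8/3, x_2 = -4/3, x_3 = 0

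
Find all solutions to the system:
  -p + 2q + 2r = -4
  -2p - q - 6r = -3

Row-reduce:
R1 ← R1 / (-1).
R2 ← R2 + 2·R1.
R2 ← R2 / (-5).
R1 ← R1 + 2·R2.
Rank is 2 with 3 unknowns, leaving r free.

infinitely many solutions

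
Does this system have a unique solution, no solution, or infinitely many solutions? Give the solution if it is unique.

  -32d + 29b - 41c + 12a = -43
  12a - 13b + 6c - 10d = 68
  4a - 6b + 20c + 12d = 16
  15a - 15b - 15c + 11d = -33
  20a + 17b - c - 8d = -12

Row-reduce:
R1 ← R1 / (12).
R2 ← R2 − 12·R1.
R3 ← R3 − 4·R1.
R4 ← R4 − 15·R1.
R5 ← R5 − 20·R1.
R2 ← R2 / (-42).
R1 ← R1 − 29/12·R2.
R3 ← R3 + 47/3·R2.
R4 ← R4 + 205/4·R2.
R5 ← R5 + 94/3·R2.
R3 ← R3 / (2033/126).
R1 ← R1 + 359/504·R3.
R2 ← R2 + 47/42·R3.
R4 ← R4 + 3545/168·R3.
R5 ← R5 − 2033/63·R3.
R4 ← R4 / (87553/2033).
R1 ← R1 + 1550/2033·R4.
R2 ← R2 − 974/2033·R4.
R3 ← R3 − 1822/2033·R4.
Row 5 reduces to 0 = -1, a contradiction. The system is inconsistent.

no solution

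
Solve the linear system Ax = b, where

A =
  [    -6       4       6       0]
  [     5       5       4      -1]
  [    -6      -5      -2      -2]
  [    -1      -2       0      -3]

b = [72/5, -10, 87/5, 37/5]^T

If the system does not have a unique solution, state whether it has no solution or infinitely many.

Row-reduce the augmented matrix:
R1 ← R1 / (-6).
R2 ← R2 − 5·R1.
R3 ← R3 + 6·R1.
R4 ← R4 + 1·R1.
R2 ← R2 / (25/3).
R1 ← R1 + 2/3·R2.
R3 ← R3 + 9·R2.
R4 ← R4 + 8/3·R2.
R3 ← R3 / (43/25).
R1 ← R1 + 7/25·R3.
R2 ← R2 − 27/25·R3.
R4 ← R4 − 47/25·R3.
R4 ← R4 / (2/43).
R1 ← R1 + 25/43·R4.
R2 ← R2 − 78/43·R4.
R3 ← R3 + 77/43·R4.
Reading off the reduced rows gives x_1 = -7/5, x_2 = -3, x_3 = 3, x_4 = 0.

x_1 = -7/5, x_2 = -3, x_3 = 3, x_4 = 0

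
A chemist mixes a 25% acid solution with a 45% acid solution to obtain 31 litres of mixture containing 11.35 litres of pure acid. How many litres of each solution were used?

litres of solution A: 13, litres of solution B: 18

Let a = litres of solution A, b = litres of solution B.
  a + b = 31
  (1/4)a + (9/20)b = 227/20
Row-reduce the augmented matrix:
R2 ← R2 − 1/4·R1.
R2 ← R2 / (1/5).
R1 ← R1 − 1·R2.
Reading off the reduced rows gives a = 13, b = 18.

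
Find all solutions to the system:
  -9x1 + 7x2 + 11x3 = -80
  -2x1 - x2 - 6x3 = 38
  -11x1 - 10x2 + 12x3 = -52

x1 = 0, x2 = -2, x3 = -6

Row-reduce the augmented matrix:
R1 ← R1 / (-9).
R2 ← R2 + 2·R1.
R3 ← R3 + 11·R1.
R2 ← R2 / (-23/9).
R1 ← R1 + 7/9·R2.
R3 ← R3 + 167/9·R2.
R3 ← R3 / (1377/23).
R1 ← R1 − 31/23·R3.
R2 ← R2 − 76/23·R3.
Reading off the reduced rows gives x1 = 0, x2 = -2, x3 = -6.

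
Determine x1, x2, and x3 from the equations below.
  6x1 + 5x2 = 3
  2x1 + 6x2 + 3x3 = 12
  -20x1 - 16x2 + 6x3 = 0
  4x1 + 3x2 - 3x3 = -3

Row-reduce the augmented matrix:
R1 ← R1 / (6).
R2 ← R2 − 2·R1.
R3 ← R3 + 20·R1.
R4 ← R4 − 4·R1.
R2 ← R2 / (13/3).
R1 ← R1 − 5/6·R2.
R3 ← R3 − 2/3·R2.
R4 ← R4 + 1/3·R2.
R3 ← R3 / (72/13).
R1 ← R1 + 15/26·R3.
R2 ← R2 − 9/13·R3.
R4 ← R4 + 36/13·R3.
R4 reduces to 0 = 0, so the extra equation is consistent.
Reading off the reduced rows gives x1 = -3/4, x2 = 3/2, x3 = 3/2.

x1 = -3/4, x2 = 3/2, x3 = 3/2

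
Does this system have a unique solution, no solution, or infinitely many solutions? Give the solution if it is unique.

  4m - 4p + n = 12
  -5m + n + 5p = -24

infinitely many solutions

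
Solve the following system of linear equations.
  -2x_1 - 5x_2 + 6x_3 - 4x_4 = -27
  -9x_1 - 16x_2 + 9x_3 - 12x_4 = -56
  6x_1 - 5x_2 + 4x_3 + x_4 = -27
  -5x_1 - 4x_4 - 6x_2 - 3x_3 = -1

no solution

Row-reduce:
R1 ← R1 / (-2).
R2 ← R2 + 9·R1.
R3 ← R3 − 6·R1.
R4 ← R4 + 5·R1.
R2 ← R2 / (13/2).
R1 ← R1 − 5/2·R2.
R3 ← R3 + 20·R2.
R4 ← R4 − 13/2·R2.
R3 ← R3 / (-434/13).
R1 ← R1 − 51/13·R3.
R2 ← R2 + 36/13·R3.
Row 4 reduces to 0 = 1, a contradiction. The system is inconsistent.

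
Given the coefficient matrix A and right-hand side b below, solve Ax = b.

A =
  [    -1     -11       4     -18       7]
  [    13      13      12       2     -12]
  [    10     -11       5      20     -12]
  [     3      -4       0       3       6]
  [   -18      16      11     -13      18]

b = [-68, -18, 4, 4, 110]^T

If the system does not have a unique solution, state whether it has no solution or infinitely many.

x_1 = -4, x_2 = 2, x_3 = 2, x_4 = 4, x_5 = 2

Row-reduce the augmented matrix:
R1 ← R1 / (-1).
R2 ← R2 − 13·R1.
R3 ← R3 − 10·R1.
R4 ← R4 − 3·R1.
R5 ← R5 + 18·R1.
R2 ← R2 / (-130).
R1 ← R1 − 11·R2.
R3 ← R3 + 121·R2.
R4 ← R4 + 37·R2.
R5 ← R5 − 214·R2.
R3 ← R3 / (-947/65).
R1 ← R1 − 92/65·R3.
R2 ← R2 + 32/65·R3.
R4 ← R4 + 404/65·R3.
R5 ← R5 − 2883/65·R3.
R4 ← R4 / (-8365/947).
R1 ← R1 − 3602/947·R4.
R2 ← R2 + 100/947·R4.
R3 ← R3 + 3636/947·R4.
R5 ← R5 − 94121/947·R4.
R5 ← R5 / (837509/8365).
R1 ← R1 − 49741/16730·R5.
R2 ← R2 + 723/3346·R5.
R3 ← R3 + 63183/16730·R5.
R4 ← R4 + 21101/16730·R5.
Reading off the reduced rows gives x_1 = -4, x_2 = 2, x_3 = 2, x_4 = 4, x_5 = 2.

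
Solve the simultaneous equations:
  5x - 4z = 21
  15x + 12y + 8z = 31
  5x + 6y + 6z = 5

infinitely many solutions

Row-reduce:
R1 ← R1 / (5).
R2 ← R2 − 15·R1.
R3 ← R3 − 5·R1.
R2 ← R2 / (12).
R3 ← R3 − 6·R2.
Rank is 2 with 3 unknowns, leaving z free.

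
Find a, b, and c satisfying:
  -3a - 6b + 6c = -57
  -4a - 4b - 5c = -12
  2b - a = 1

a = 5, b = 3, c = -4

Row-reduce the augmented matrix:
R1 ← R1 / (-3).
R2 ← R2 + 4·R1.
R3 ← R3 + 1·R1.
R2 ← R2 / (4).
R1 ← R1 − 2·R2.
R3 ← R3 − 4·R2.
R3 ← R3 / (11).
R1 ← R1 − 9/2·R3.
R2 ← R2 + 13/4·R3.
Reading off the reduced rows gives a = 5, b = 3, c = -4.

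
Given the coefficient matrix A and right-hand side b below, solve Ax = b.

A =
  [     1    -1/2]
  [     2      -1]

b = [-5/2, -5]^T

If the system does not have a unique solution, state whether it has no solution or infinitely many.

infinitely many solutions

Row-reduce:
R2 ← R2 − 2·R1.
Rank is 1 with 2 unknowns, leaving x_2 free.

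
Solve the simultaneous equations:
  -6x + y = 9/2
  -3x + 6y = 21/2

Row-reduce the augmented matrix:
R1 ← R1 / (-6).
R2 ← R2 + 3·R1.
R2 ← R2 / (11/2).
R1 ← R1 + 1/6·R2.
Reading off the reduced rows gives x = -1/2, y = 3/2.

x = -1/2, y = 3/2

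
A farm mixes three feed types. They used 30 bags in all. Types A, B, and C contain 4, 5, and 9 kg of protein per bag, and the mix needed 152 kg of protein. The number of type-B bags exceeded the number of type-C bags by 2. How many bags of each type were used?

Let a = type-A bags, b = type-B bags, c = type-C bags.
  a + b + c = 30
  4a + 5b + 9c = 152
  -c + b = 2
Row-reduce the augmented matrix:
R2 ← R2 − 4·R1.
R1 ← R1 − 1·R2.
R3 ← R3 − 1·R2.
R3 ← R3 / (-6).
R1 ← R1 + 4·R3.
R2 ← R2 − 5·R3.
Reading off the reduced rows gives a = 18, b = 7, c = 5.

type-A bags: 18, type-B bags: 7, type-C bags: 5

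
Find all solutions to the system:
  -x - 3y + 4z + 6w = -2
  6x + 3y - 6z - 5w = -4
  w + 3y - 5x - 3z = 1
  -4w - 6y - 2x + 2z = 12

Row-reduce the augmented matrix:
R1 ← R1 / (-1).
R2 ← R2 − 6·R1.
R3 ← R3 + 5·R1.
R4 ← R4 + 2·R1.
R2 ← R2 / (-15).
R1 ← R1 − 3·R2.
R3 ← R3 − 18·R2.
R3 ← R3 / (-7/5).
R1 ← R1 + 2/5·R3.
R2 ← R2 + 6/5·R3.
R4 ← R4 + 6·R3.
R4 ← R4 / (-358/7).
R1 ← R1 + 15/7·R4.
R2 ← R2 + 191/21·R4.
R3 ← R3 + 41/7·R4.
Reading off the reduced rows gives x = -1, y = -1, z = 0, w = -1.

x = -1, y = -1, z = 0, w = -1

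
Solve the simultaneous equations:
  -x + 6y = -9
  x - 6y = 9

infinitely many solutions

Row-reduce:
R1 ← R1 / (-1).
R2 ← R2 − 1·R1.
Rank is 1 with 2 unknowns, leaving y free.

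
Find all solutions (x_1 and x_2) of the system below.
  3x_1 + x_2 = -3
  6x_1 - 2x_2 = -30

x_1 = -3, x_2 = 6

Row-reduce the augmented matrix:
R1 ← R1 / (3).
R2 ← R2 − 6·R1.
R2 ← R2 / (-4).
R1 ← R1 − 1/3·R2.
Reading off the reduced rows gives x_1 = -3, x_2 = 6.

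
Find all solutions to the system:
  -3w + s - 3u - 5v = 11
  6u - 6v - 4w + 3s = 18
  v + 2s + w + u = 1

Row-reduce:
R1 ← R1 / (-3).
R2 ← R2 − 6·R1.
R3 ← R3 − 1·R1.
R2 ← R2 / (-16).
R1 ← R1 − 5/3·R2.
R3 ← R3 + 2/3·R2.
R3 ← R3 / (5/12).
R1 ← R1 + 1/24·R3.
R2 ← R2 − 5/8·R3.
Rank is 3 with 4 unknowns, leaving s free.

infinitely many solutions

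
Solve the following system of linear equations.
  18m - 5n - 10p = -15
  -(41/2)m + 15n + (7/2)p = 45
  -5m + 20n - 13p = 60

infinitely many solutions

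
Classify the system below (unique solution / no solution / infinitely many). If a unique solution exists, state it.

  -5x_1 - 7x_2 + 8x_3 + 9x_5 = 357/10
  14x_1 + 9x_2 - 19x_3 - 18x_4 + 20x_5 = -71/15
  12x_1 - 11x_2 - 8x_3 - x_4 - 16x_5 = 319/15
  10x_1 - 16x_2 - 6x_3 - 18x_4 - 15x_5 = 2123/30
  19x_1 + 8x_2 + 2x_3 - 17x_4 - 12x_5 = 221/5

Row-reduce the augmented matrix:
R1 ← R1 / (-5).
R2 ← R2 − 14·R1.
R3 ← R3 − 12·R1.
R4 ← R4 − 10·R1.
R5 ← R5 − 19·R1.
R2 ← R2 / (-53/5).
R1 ← R1 − 7/5·R2.
R3 ← R3 + 139/5·R2.
R4 ← R4 + 30·R2.
R5 ← R5 + 93/5·R2.
R3 ← R3 / (121/53).
R1 ← R1 + 61/53·R3.
R2 ← R2 + 17/53·R3.
R4 ← R4 − 20/53·R3.
R5 ← R5 − 1401/53·R3.
R4 ← R4 / (3062/121).
R1 ← R1 − 2531/121·R4.
R2 ← R2 − 991/121·R4.
R3 ← R3 − 2449/121·R4.
R5 ← R5 + 62972/121·R4.
R5 ← R5 / (-1430909/1531).
R1 ← R1 − 107357/3062·R5.
R2 ← R2 − 43655/3062·R5.
R3 ← R3 − 108741/3062·R5.
R4 ← R4 + 12857/3062·R5.
Reading off the reduced rows gives x_1 = 5/3, x_2 = -13/5, x_3 = 8/3, x_4 = -2, x_5 = 1/2.

x_1 = 5/3, x_2 = -13/5, x_3 = 8/3, x_4 = -2, x_5 = 1/2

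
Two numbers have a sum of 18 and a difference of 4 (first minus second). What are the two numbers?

first number: 11, second number: 7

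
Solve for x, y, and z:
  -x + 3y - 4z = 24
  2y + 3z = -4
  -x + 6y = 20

x = 4, y = 4, z = -4

Row-reduce the augmented matrix:
R1 ← R1 / (-1).
R3 ← R3 + 1·R1.
R2 ← R2 / (2).
R1 ← R1 + 3·R2.
R3 ← R3 − 3·R2.
R3 ← R3 / (-1/2).
R1 ← R1 − 17/2·R3.
R2 ← R2 − 3/2·R3.
Reading off the reduced rows gives x = 4, y = 4, z = -4.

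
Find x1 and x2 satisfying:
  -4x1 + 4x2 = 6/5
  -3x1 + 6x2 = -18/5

Row-reduce the augmented matrix:
R1 ← R1 / (-4).
R2 ← R2 + 3·R1.
R2 ← R2 / (3).
R1 ← R1 + 1·R2.
Reading off the reduced rows gives x1 = -9/5, x2 = -3/2.

x1 = -9/5, x2 = -3/2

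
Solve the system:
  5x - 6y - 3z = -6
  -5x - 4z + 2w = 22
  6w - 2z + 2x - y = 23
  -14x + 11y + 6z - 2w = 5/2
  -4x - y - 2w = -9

Row-reduce:
R1 ← R1 / (5).
R2 ← R2 + 5·R1.
R3 ← R3 − 2·R1.
R4 ← R4 + 14·R1.
R5 ← R5 + 4·R1.
R2 ← R2 / (-6).
R1 ← R1 + 6/5·R2.
R3 ← R3 − 7/5·R2.
R4 ← R4 + 29/5·R2.
R5 ← R5 + 29/5·R2.
R3 ← R3 / (-73/30).
R1 ← R1 − 4/5·R3.
R2 ← R2 − 7/6·R3.
R4 ← R4 − 131/30·R3.
R5 ← R5 − 131/30·R3.
R4 ← R4 / (560/73).
R1 ← R1 − 126/73·R4.
R2 ← R2 − 202/73·R4.
R3 ← R3 + 194/73·R4.
R5 ← R5 − 560/73·R4.
Row 5 reduces to 0 = 1/2, a contradiction. The system is inconsistent.

no solution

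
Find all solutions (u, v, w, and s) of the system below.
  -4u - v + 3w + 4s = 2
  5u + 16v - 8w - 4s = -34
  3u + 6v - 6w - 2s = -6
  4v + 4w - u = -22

infinitely many solutions

Row-reduce:
R1 ← R1 / (-4).
R2 ← R2 − 5·R1.
R3 ← R3 − 3·R1.
R4 ← R4 + 1·R1.
R2 ← R2 / (59/4).
R1 ← R1 − 1/4·R2.
R3 ← R3 − 21/4·R2.
R4 ← R4 − 17/4·R2.
R3 ← R3 / (-132/59).
R1 ← R1 + 40/59·R3.
R2 ← R2 + 17/59·R3.
R4 ← R4 − 264/59·R3.
Rank is 3 with 4 unknowns, leaving s free.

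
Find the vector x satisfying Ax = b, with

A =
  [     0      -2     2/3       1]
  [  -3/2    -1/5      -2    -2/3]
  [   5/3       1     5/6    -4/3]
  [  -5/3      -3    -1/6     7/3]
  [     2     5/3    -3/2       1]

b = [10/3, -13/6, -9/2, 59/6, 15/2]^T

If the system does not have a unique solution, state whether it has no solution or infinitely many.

no solution

Row-reduce:
Swap R1 and R2.
R1 ← R1 / (-3/2).
R3 ← R3 − 5/3·R1.
R4 ← R4 + 5/3·R1.
R5 ← R5 − 2·R1.
R2 ← R2 / (-2).
R1 ← R1 − 2/15·R2.
R3 ← R3 − 7/9·R2.
R4 ← R4 + 25/9·R2.
R5 ← R5 − 7/5·R2.
R3 ← R3 / (-61/54).
R1 ← R1 − 62/45·R3.
R2 ← R2 + 1/3·R3.
R4 ← R4 − 61/54·R3.
R5 ← R5 + 37/10·R3.
Swap R4 and R5.
R4 ← R4 / (17378/2745).
R1 ← R1 + 471/305·R4.
R2 ← R2 + 1/366·R4.
R3 ← R3 − 91/61·R4.
Row 5 reduces to 0 = 2, a contradiction. The system is inconsistent.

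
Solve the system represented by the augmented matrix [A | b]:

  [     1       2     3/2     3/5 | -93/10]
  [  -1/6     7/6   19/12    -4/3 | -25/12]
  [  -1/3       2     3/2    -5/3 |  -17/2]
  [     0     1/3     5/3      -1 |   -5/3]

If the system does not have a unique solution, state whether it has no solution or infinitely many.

no solution

Row-reduce:
R2 ← R2 + 1/6·R1.
R3 ← R3 + 1/3·R1.
R2 ← R2 / (3/2).
R1 ← R1 − 2·R2.
R3 ← R3 − 8/3·R2.
R4 ← R4 − 1/3·R2.
R3 ← R3 / (-34/27).
R1 ← R1 + 17/18·R3.
R2 ← R2 − 11/9·R3.
R4 ← R4 − 34/27·R3.
Row 4 reduces to 0 = -6, a contradiction. The system is inconsistent.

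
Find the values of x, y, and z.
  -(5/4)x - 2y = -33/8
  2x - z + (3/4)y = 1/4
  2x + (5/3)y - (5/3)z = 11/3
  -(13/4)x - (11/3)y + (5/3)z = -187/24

x = -3/2, y = 3, z = -1

Row-reduce the augmented matrix:
R1 ← R1 / (-5/4).
R2 ← R2 − 2·R1.
R3 ← R3 − 2·R1.
R4 ← R4 + 13/4·R1.
R2 ← R2 / (-49/20).
R1 ← R1 − 8/5·R2.
R3 ← R3 + 23/15·R2.
R4 ← R4 − 23/15·R2.
R3 ← R3 / (-51/49).
R1 ← R1 + 32/49·R3.
R2 ← R2 − 20/49·R3.
R4 ← R4 − 51/49·R3.
R4 reduces to 0 = 0, so the extra equation is consistent.
Reading off the reduced rows gives x = -3/2, y = 3, z = -1.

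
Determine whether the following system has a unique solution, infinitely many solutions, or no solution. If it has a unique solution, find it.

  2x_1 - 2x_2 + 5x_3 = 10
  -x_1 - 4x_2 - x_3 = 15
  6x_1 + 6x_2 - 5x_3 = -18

Row-reduce the augmented matrix:
R1 ← R1 / (2).
R2 ← R2 + 1·R1.
R3 ← R3 − 6·R1.
R2 ← R2 / (-5).
R1 ← R1 + 1·R2.
R3 ← R3 − 12·R2.
R3 ← R3 / (-82/5).
R1 ← R1 − 11/5·R3.
R2 ← R2 + 3/10·R3.
Reading off the reduced rows gives x_1 = 1, x_2 = -4, x_3 = 0.

x_1 = 1, x_2 = -4, x_3 = 0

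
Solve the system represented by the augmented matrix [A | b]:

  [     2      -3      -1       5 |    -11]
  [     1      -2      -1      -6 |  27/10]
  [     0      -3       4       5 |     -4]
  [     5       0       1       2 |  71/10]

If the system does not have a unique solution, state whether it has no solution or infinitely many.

Row-reduce the augmented matrix:
R1 ← R1 / (2).
R2 ← R2 − 1·R1.
R4 ← R4 − 5·R1.
R2 ← R2 / (-1/2).
R1 ← R1 + 3/2·R2.
R3 ← R3 + 3·R2.
R4 ← R4 − 15/2·R2.
R3 ← R3 / (7).
R1 ← R1 − 1·R3.
R2 ← R2 − 1·R3.
R4 ← R4 + 4·R3.
R4 ← R4 / (-106).
R1 ← R1 − 20·R4.
R2 ← R2 − 9·R4.
R3 ← R3 − 8·R4.
Reading off the reduced rows gives x_1 = 3/2, x_2 = 2, x_3 = 2, x_4 = -6/5.

x_1 = 3/2, x_2 = 2, x_3 = 2, x_4 = -6/5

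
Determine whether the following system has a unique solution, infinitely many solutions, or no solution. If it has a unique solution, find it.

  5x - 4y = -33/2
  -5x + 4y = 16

no solution

Row-reduce:
R1 ← R1 / (5).
R2 ← R2 + 5·R1.
Row 2 reduces to 0 = -1/2, a contradiction. The system is inconsistent.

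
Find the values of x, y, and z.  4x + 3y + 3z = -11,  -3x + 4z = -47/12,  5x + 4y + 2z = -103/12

Row-reduce the augmented matrix:
R1 ← R1 / (4).
R2 ← R2 + 3·R1.
R3 ← R3 − 5·R1.
R2 ← R2 / (9/4).
R1 ← R1 − 3/4·R2.
R3 ← R3 − 1/4·R2.
R3 ← R3 / (-22/9).
R1 ← R1 + 4/3·R3.
R2 ← R2 − 25/9·R3.
Reading off the reduced rows gives x = -9/4, y = 2, z = -8/3.

x = -9/4, y = 2, z = -8/3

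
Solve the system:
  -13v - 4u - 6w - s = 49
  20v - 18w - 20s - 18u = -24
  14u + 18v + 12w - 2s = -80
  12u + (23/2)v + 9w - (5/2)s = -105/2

no solution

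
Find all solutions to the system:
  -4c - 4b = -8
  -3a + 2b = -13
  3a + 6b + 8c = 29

infinitely many solutions

Row-reduce:
Swap R1 and R2.
R1 ← R1 / (-3).
R3 ← R3 − 3·R1.
R2 ← R2 / (-4).
R1 ← R1 + 2/3·R2.
R3 ← R3 − 8·R2.
Rank is 2 with 3 unknowns, leaving c free.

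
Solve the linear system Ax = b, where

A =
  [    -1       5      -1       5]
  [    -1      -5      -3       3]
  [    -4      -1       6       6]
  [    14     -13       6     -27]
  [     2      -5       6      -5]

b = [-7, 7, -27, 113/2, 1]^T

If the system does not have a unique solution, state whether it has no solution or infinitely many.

no solution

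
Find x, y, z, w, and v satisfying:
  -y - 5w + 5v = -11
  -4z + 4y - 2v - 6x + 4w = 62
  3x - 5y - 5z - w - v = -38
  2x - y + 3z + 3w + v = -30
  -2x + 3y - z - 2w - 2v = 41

x = -6, y = 6, z = -1, w = -2, v = -3

Row-reduce the augmented matrix:
Swap R1 and R2.
R1 ← R1 / (-6).
R3 ← R3 − 3·R1.
R4 ← R4 − 2·R1.
R5 ← R5 + 2·R1.
R2 ← R2 / (-1).
R1 ← R1 + 2/3·R2.
R3 ← R3 + 3·R2.
R4 ← R4 − 1/3·R2.
R5 ← R5 − 5/3·R2.
R3 ← R3 / (-7).
R1 ← R1 − 2/3·R3.
R4 ← R4 − 5/3·R3.
R5 ← R5 − 1/3·R3.
R4 ← R4 / (136/21).
R1 ← R1 − 88/21·R4.
R2 ← R2 − 5·R4.
R3 ← R3 + 16/7·R4.
R5 ← R5 + 229/21·R4.
R5 ← R5 / (373/136).
R1 ← R1 + 56/17·R5.
R2 ← R2 + 465/136·R5.
R3 ← R3 − 29/17·R5.
R4 ← R4 + 43/136·R5.
Reading off the reduced rows gives x = -6, y = 6, z = -1, w = -2, v = -3.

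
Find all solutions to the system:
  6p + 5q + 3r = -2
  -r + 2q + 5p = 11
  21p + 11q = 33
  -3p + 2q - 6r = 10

Row-reduce:
R1 ← R1 / (6).
R2 ← R2 − 5·R1.
R3 ← R3 − 21·R1.
R4 ← R4 + 3·R1.
R2 ← R2 / (-13/6).
R1 ← R1 − 5/6·R2.
R3 ← R3 + 13/2·R2.
R4 ← R4 − 9/2·R2.
Swap R3 and R4.
R3 ← R3 / (-153/13).
R1 ← R1 + 11/13·R3.
R2 ← R2 − 21/13·R3.
Row 4 reduces to 0 = 2, a contradiction. The system is inconsistent.

no solution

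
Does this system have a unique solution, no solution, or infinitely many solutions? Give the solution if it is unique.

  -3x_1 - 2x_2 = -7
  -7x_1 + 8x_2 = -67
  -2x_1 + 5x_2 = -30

x_1 = 5, x_2 = -4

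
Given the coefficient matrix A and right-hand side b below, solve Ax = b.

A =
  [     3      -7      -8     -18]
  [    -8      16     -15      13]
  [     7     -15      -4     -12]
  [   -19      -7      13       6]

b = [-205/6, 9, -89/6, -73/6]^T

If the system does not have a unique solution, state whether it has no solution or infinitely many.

Row-reduce the augmented matrix:
R1 ← R1 / (3).
R2 ← R2 + 8·R1.
R3 ← R3 − 7·R1.
R4 ← R4 + 19·R1.
R2 ← R2 / (-8/3).
R1 ← R1 + 7/3·R2.
R3 ← R3 − 4/3·R2.
R4 ← R4 + 154/3·R2.
R3 ← R3 / (-7/2).
R1 ← R1 − 233/8·R3.
R2 ← R2 − 109/8·R3.
R4 ← R4 − 2647/4·R3.
R4 ← R4 / (20504/7).
R1 ← R1 − 1801/14·R4.
R2 ← R2 − 865/14·R4.
R3 ← R3 + 25/7·R4.
Reading off the reduced rows gives x_1 = 3/2, x_2 = 0, x_3 = 1/3, x_4 = 2.

x_1 = 3/2, x_2 = 0, x_3 = 1/3, x_4 = 2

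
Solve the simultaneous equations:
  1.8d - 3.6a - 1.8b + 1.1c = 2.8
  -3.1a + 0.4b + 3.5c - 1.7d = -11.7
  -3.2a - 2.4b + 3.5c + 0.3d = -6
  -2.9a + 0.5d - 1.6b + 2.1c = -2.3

a = -1, b = -2, c = -4, d = 0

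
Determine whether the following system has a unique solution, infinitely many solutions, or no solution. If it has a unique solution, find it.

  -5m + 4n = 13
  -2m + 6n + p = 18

infinitely many solutions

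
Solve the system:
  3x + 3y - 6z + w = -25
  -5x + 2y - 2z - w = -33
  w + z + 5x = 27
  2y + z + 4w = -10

x = 5, y = 0, z = 6, w = -4

Row-reduce the augmented matrix:
R1 ← R1 / (3).
R2 ← R2 + 5·R1.
R3 ← R3 − 5·R1.
R2 ← R2 / (7).
R1 ← R1 − 1·R2.
R3 ← R3 + 5·R2.
R4 ← R4 − 2·R2.
R3 ← R3 / (17/7).
R1 ← R1 + 2/7·R3.
R2 ← R2 + 12/7·R3.
R4 ← R4 − 31/7·R3.
R4 ← R4 / (212/51).
R1 ← R1 − 11/51·R4.
R2 ← R2 + 2/51·R4.
R3 ← R3 + 4/51·R4.
Reading off the reduced rows gives x = 5, y = 0, z = 6, w = -4.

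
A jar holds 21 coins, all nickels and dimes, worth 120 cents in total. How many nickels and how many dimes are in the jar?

nickels: 18, dimes: 3

Let n = nickels, d = dimes.
  n + d = 21
  10d + 5n = 120
From equation 1: n = 21 − d.
Substitute into equation 2 and solve: d = 3.
Then n = 18.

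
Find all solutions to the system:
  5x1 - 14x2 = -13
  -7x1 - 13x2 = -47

x1 = 3, x2 = 2

Row-reduce the augmented matrix:
R1 ← R1 / (5).
R2 ← R2 + 7·R1.
R2 ← R2 / (-163/5).
R1 ← R1 + 14/5·R2.
Reading off the reduced rows gives x1 = 3, x2 = 2.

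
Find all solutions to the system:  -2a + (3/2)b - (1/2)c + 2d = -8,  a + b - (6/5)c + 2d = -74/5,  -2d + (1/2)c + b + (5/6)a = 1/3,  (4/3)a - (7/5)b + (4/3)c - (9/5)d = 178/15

a = -2, b = -4, c = 4, d = -2

Row-reduce the augmented matrix:
R1 ← R1 / (-2).
R2 ← R2 − 1·R1.
R3 ← R3 − 5/6·R1.
R4 ← R4 − 4/3·R1.
R2 ← R2 / (7/4).
R1 ← R1 + 3/4·R2.
R3 ← R3 − 13/8·R2.
R4 ← R4 + 2/5·R2.
R3 ← R3 / (172/105).
R1 ← R1 + 13/35·R3.
R2 ← R2 + 29/35·R3.
R4 ← R4 − 117/175·R3.
R4 ← R4 / (4727/2580).
R1 ← R1 + 105/172·R4.
R2 ← R2 + 49/172·R4.
R3 ← R3 + 415/172·R4.
Reading off the reduced rows gives a = -2, b = -4, c = 4, d = -2.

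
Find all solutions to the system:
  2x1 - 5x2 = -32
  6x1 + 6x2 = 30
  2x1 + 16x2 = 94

x1 = -1, x2 = 6

Row-reduce the augmented matrix:
R1 ← R1 / (2).
R2 ← R2 − 6·R1.
R3 ← R3 − 2·R1.
R2 ← R2 / (21).
R1 ← R1 + 5/2·R2.
R3 ← R3 − 21·R2.
R3 reduces to 0 = 0, so the extra equation is consistent.
Reading off the reduced rows gives x1 = -1, x2 = 6.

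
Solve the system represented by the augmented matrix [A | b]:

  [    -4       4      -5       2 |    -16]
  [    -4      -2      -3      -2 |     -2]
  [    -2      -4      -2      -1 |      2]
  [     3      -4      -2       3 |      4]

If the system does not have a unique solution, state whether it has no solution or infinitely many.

x_1 = 2, x_2 = -1, x_3 = 0, x_4 = -2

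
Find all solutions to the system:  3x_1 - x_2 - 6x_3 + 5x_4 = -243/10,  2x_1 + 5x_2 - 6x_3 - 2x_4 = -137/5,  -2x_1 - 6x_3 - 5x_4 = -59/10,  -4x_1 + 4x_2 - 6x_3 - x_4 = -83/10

x_1 = -3, x_2 = -8/5, x_3 = 12/5, x_4 = -1/2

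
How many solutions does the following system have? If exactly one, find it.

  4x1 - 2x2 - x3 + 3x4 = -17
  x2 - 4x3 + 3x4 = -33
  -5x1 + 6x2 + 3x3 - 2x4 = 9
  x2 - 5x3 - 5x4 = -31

x1 = -5, x2 = -6, x3 = 6, x4 = -1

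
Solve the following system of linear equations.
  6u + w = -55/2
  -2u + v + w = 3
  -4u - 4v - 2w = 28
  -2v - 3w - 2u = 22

Row-reduce:
R1 ← R1 / (6).
R2 ← R2 + 2·R1.
R3 ← R3 + 4·R1.
R4 ← R4 + 2·R1.
R3 ← R3 + 4·R2.
R4 ← R4 + 2·R2.
R3 ← R3 / (4).
R1 ← R1 − 1/6·R3.
R2 ← R2 − 4/3·R3.
Row 4 reduces to 0 = 1/2, a contradiction. The system is inconsistent.

no solution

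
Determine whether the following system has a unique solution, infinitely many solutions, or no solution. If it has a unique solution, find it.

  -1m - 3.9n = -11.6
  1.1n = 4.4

m = -4, n = 4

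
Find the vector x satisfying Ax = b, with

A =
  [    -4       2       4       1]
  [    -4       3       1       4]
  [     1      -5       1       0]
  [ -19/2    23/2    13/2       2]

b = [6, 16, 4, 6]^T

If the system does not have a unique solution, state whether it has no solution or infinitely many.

Row-reduce:
R1 ← R1 / (-4).
R2 ← R2 + 4·R1.
R3 ← R3 − 1·R1.
R4 ← R4 + 19/2·R1.
R1 ← R1 + 1/2·R2.
R3 ← R3 + 9/2·R2.
R4 ← R4 − 27/4·R2.
R3 ← R3 / (-23/2).
R1 ← R1 + 5/2·R3.
R2 ← R2 + 3·R3.
R4 ← R4 − 69/4·R3.
Rank is 3 with 4 unknowns, leaving x_4 free.

infinitely many solutions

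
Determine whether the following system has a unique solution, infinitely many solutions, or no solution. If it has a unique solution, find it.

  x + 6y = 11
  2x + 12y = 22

infinitely many solutions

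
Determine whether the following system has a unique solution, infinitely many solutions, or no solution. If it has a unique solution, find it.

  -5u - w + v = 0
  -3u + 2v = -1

infinitely many solutions

Row-reduce:
R1 ← R1 / (-5).
R2 ← R2 + 3·R1.
R2 ← R2 / (7/5).
R1 ← R1 + 1/5·R2.
Rank is 2 with 3 unknowns, leaving w free.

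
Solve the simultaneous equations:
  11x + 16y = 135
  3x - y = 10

x = 5, y = 5

From equation 2: y = -10 + 3·x.
Substitute into equation 1 and solve: x = 5.
Then y = 5.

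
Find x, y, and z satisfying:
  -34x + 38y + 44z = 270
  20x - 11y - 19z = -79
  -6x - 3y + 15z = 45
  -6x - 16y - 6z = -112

Row-reduce the augmented matrix:
R1 ← R1 / (-34).
R2 ← R2 − 20·R1.
R3 ← R3 + 6·R1.
R4 ← R4 + 6·R1.
R2 ← R2 / (193/17).
R1 ← R1 + 19/17·R2.
R3 ← R3 + 165/17·R2.
R4 ← R4 + 386/17·R2.
R3 ← R3 / (2532/193).
R1 ← R1 + 119/193·R3.
R2 ← R2 − 117/193·R3.
R4 reduces to 0 = 0, so the extra equation is consistent.
Reading off the reduced rows gives x = 3, y = 4, z = 5.

x = 3, y = 4, z = 5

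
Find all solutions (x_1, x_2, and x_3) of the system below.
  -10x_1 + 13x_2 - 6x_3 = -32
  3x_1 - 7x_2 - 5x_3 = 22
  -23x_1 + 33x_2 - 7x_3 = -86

infinitely many solutions

Row-reduce:
R1 ← R1 / (-10).
R2 ← R2 − 3·R1.
R3 ← R3 + 23·R1.
R2 ← R2 / (-31/10).
R1 ← R1 + 13/10·R2.
R3 ← R3 − 31/10·R2.
Rank is 2 with 3 unknowns, leaving x_3 free.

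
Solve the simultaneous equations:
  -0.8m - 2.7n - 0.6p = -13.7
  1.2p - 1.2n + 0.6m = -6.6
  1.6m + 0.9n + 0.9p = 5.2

m = 1, n = 5, p = -1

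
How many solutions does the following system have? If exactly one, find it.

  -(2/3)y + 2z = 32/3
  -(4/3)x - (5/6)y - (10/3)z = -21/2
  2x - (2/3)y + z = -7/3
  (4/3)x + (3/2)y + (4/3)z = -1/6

Row-reduce the augmented matrix:
Swap R1 and R2.
R1 ← R1 / (-4/3).
R3 ← R3 − 2·R1.
R4 ← R4 − 4/3·R1.
R2 ← R2 / (-2/3).
R1 ← R1 − 5/8·R2.
R3 ← R3 + 23/12·R2.
R4 ← R4 − 2/3·R2.
R3 ← R3 / (-39/4).
R1 ← R1 − 35/8·R3.
R2 ← R2 + 3·R3.
R4 reduces to 0 = 0, so the extra equation is consistent.
Reading off the reduced rows gives x = -4, y = -1, z = 5.

x = -4, y = -1, z = 5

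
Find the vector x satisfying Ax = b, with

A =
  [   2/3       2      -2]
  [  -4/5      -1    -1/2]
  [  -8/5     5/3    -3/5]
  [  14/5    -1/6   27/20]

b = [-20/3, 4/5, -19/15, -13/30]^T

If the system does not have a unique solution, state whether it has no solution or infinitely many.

Row-reduce:
R1 ← R1 / (2/3).
R2 ← R2 + 4/5·R1.
R3 ← R3 + 8/5·R1.
R4 ← R4 − 14/5·R1.
R2 ← R2 / (7/5).
R1 ← R1 − 3·R2.
R3 ← R3 − 97/15·R2.
R4 ← R4 + 257/30·R2.
R3 ← R3 / (1679/210).
R1 ← R1 − 45/14·R3.
R2 ← R2 + 29/14·R3.
R4 ← R4 + 1679/210·R3.
Row 4 reduces to 0 = -1/2, a contradiction. The system is inconsistent.

no solution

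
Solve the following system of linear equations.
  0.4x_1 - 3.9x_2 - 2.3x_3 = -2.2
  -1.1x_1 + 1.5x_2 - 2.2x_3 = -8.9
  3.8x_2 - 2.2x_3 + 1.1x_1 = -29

x_1 = -6, x_2 = -3, x_3 = 5

Row-reduce the augmented matrix:
R1 ← R1 / (2/5).
R2 ← R2 + 11/10·R1.
R3 ← R3 − 11/10·R1.
R2 ← R2 / (-369/40).
R1 ← R1 + 39/4·R2.
R3 ← R3 − 581/40·R2.
R3 ← R3 / (-34309/3690).
R1 ← R1 − 401/123·R3.
R2 ← R2 − 341/369·R3.
Reading off the reduced rows gives x_1 = -6, x_2 = -3, x_3 = 5.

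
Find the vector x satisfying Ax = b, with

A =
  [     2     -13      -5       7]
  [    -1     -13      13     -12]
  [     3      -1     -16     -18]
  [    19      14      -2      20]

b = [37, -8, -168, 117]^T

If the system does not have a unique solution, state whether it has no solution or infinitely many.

x_1 = 1, x_2 = -1, x_3 = 4, x_4 = 6

Row-reduce the augmented matrix:
R1 ← R1 / (2).
R2 ← R2 + 1·R1.
R3 ← R3 − 3·R1.
R4 ← R4 − 19·R1.
R2 ← R2 / (-39/2).
R1 ← R1 + 13/2·R2.
R3 ← R3 − 37/2·R2.
R4 ← R4 − 275/2·R2.
R3 ← R3 / (19/13).
R1 ← R1 + 6·R3.
R2 ← R2 + 7/13·R3.
R4 ← R4 − 1554/13·R3.
R4 ← R4 / (164395/57).
R1 ← R1 + 8195/57·R4.
R2 ← R2 + 743/57·R4.
R3 ← R3 + 1426/57·R4.
Reading off the reduced rows gives x_1 = 1, x_2 = -1, x_3 = 4, x_4 = 6.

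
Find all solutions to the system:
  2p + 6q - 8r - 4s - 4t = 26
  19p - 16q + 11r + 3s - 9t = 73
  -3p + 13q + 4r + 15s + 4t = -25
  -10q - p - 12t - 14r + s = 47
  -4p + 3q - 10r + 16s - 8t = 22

infinitely many solutions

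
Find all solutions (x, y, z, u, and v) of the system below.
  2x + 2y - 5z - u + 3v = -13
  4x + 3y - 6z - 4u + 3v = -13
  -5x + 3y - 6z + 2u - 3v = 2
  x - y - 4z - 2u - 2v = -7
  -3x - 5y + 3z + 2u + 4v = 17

Row-reduce the augmented matrix:
R1 ← R1 / (2).
R2 ← R2 − 4·R1.
R3 ← R3 + 5·R1.
R4 ← R4 − 1·R1.
R5 ← R5 + 3·R1.
R2 ← R2 / (-1).
R1 ← R1 − 1·R2.
R3 ← R3 − 8·R2.
R4 ← R4 + 2·R2.
R5 ← R5 + 2·R2.
R3 ← R3 / (27/2).
R1 ← R1 − 3/2·R3.
R2 ← R2 + 4·R3.
R4 ← R4 + 19/2·R3.
R5 ← R5 + 25/2·R3.
R4 ← R4 / (-82/9).
R1 ← R1 + 2/3·R4.
R2 ← R2 + 26/9·R4.
R3 ← R3 + 11/9·R4.
R5 ← R5 + 97/9·R4.
R5 ← R5 / (797/82).
R1 ← R1 − 61/41·R5.
R2 ← R2 − 32/41·R5.
R3 ← R3 − 5/82·R5.
R4 ← R4 − 101/82·R5.
Reading off the reduced rows gives x = -5, y = 0, z = 2, u = -4, v = 1.

x = -5, y = 0, z = 2, u = -4, v = 1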